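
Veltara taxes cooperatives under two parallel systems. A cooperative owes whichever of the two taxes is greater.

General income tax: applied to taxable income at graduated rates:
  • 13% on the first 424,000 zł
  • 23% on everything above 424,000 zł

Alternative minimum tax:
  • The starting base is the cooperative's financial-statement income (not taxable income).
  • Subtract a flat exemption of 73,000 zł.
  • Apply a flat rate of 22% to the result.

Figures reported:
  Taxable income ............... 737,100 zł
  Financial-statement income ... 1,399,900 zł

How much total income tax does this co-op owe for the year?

291,918 zł

General income tax:
  424,000 zł × 13% = 55,120 zł
  313,100 zł × 23% = 72,013 zł
  → 127,133 zł

Alternative minimum tax:
  Base (financial-statement income): 1,399,900 zł
  Less exemption 73,000 zł → base 1,326,900 zł
  1,326,900 zł × 22% = 291,918 zł

291,918 zł > 127,133 zł, so the alternative minimum tax is the binding amount.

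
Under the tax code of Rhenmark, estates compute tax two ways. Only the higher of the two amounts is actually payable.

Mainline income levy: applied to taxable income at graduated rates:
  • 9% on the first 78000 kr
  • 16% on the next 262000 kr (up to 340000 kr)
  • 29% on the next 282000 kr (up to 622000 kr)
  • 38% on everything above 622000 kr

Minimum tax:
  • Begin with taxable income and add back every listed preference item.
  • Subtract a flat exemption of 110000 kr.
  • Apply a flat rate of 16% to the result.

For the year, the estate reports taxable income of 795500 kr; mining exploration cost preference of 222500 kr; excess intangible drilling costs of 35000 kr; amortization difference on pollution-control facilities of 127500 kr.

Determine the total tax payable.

196650 kr

Minimum tax:
  Adjusted income: 795500 kr + 222500 kr + 35000 kr + 127500 kr = 1180500 kr
  Less exemption 110000 kr → base 1070500 kr
  1070500 kr × 16% = 171280 kr

Mainline income levy:
  78000 kr × 9% = 7020 kr
  262000 kr × 16% = 41920 kr
  282000 kr × 29% = 81780 kr
  173500 kr × 38% = 65930 kr
  → 196650 kr

196650 kr > 171280 kr, so the mainline income levy governs.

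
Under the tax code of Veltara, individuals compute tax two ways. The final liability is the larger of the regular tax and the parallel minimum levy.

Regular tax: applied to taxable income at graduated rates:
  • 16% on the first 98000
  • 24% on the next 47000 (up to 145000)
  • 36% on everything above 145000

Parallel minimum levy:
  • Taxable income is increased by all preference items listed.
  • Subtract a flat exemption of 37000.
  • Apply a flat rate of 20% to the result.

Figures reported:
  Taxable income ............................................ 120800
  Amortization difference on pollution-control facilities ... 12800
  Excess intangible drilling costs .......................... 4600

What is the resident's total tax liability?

21152

Regular tax:
  98000 × 16% = 15680
  22800 × 24% = 5472
  → 21152

Parallel minimum levy:
  Adjusted income: 120800 + 12800 + 4600 = 138200
  Less exemption 37000 → base 101200
  101200 × 20% = 20240

21152 > 20240, so the regular tax governs.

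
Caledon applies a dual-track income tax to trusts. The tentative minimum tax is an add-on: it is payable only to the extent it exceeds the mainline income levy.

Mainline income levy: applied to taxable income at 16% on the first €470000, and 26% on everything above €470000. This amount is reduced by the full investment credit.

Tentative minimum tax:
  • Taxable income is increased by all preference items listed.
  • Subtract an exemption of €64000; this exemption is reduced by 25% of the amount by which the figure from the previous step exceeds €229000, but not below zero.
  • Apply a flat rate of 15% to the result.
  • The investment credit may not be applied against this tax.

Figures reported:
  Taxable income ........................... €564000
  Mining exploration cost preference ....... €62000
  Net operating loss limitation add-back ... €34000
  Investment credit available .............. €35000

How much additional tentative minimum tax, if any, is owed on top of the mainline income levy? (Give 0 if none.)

€34360

Mainline income levy:
  €470000 × 16% = €75200
  €94000 × 26% = €24440
  → €99640
  Less investment credit €35000 → €64640

Tentative minimum tax:
  Adjusted income: €564000 + €62000 + €34000 = €660000
  Exemption: 25% × (€660000 − €229000) = €107750 ≥ €64000, so the exemption is fully phased out
  Base: €660000 − €0 = €660000
  €660000 × 15% = €99000

Excess of tentative minimum tax over mainline income levy: €99000 − €64640 = €34360.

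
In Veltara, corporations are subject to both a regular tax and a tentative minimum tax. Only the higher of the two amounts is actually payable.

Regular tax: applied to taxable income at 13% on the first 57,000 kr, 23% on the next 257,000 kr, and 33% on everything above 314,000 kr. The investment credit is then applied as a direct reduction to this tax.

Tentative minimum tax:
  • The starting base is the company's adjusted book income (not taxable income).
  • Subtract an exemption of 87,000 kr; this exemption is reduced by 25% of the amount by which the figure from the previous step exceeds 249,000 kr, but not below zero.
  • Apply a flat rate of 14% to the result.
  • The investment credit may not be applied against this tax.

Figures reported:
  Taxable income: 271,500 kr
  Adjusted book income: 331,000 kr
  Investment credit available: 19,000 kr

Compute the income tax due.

Regular tax:
  57,000 kr × 13% = 7,410 kr
  214,500 kr × 23% = 49,335 kr
  → 56,745 kr
  Less investment credit 19,000 kr → 37,745 kr

Tentative minimum tax:
  Base (adjusted book income): 331,000 kr
  Exemption: 87,000 kr − 25% × (331,000 kr − 249,000 kr) = 87,000 kr − 20,500 kr = 66,500 kr
  Base: 331,000 kr − 66,500 kr = 264,500 kr
  264,500 kr × 14% = 37,030 kr

37,745 kr > 37,030 kr, so the regular tax governs.

37,745 kr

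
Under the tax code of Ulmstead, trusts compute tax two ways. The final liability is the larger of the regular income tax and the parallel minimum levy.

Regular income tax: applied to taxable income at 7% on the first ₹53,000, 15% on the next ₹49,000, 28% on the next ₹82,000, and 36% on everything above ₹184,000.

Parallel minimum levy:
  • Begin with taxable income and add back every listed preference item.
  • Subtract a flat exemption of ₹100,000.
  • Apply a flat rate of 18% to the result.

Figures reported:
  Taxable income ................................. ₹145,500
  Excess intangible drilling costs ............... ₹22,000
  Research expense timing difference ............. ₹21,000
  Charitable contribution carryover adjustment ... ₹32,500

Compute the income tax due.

₹23,240

Regular income tax:
  ₹53,000 × 7% = ₹3,710
  ₹49,000 × 15% = ₹7,350
  ₹43,500 × 28% = ₹12,180
  → ₹23,240

Parallel minimum levy:
  Adjusted income: ₹145,500 + ₹22,000 + ₹21,000 + ₹32,500 = ₹221,000
  Less exemption ₹100,000 → base ₹121,000
  ₹121,000 × 18% = ₹21,780

₹23,240 > ₹21,780, so the regular income tax governs.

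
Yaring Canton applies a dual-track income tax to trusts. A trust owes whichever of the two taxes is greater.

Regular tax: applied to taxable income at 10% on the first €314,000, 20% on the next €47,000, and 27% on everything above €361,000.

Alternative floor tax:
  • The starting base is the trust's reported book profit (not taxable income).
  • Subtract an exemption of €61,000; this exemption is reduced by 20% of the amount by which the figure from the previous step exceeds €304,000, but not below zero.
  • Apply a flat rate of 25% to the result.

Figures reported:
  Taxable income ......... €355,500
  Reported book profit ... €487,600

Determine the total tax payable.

€115,830

Alternative floor tax:
  Base (reported book profit): €487,600
  Exemption: €61,000 − 20% × (€487,600 − €304,000) = €61,000 − €36,720 = €24,280
  Base: €487,600 − €24,280 = €463,320
  €463,320 × 25% = €115,830

Regular tax:
  €314,000 × 10% = €31,400
  €41,500 × 20% = €8,300
  → €39,700

€115,830 > €39,700, so the alternative floor tax is the binding amount.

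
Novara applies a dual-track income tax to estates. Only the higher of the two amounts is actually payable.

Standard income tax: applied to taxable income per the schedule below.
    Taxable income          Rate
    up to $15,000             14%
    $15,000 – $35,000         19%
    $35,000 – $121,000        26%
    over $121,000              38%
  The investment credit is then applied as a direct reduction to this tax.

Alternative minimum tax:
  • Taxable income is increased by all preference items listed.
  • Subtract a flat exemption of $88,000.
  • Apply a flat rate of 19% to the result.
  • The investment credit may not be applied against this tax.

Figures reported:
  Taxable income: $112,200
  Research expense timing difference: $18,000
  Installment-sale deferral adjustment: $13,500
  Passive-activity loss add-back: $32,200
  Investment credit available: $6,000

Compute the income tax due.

$19,972

Standard income tax:
  $15,000 × 14% = $2,100
  $20,000 × 19% = $3,800
  $77,200 × 26% = $20,072
  → $25,972
  Less investment credit $6,000 → $19,972

Alternative minimum tax:
  Adjusted income: $112,200 + $18,000 + $13,500 + $32,200 = $175,900
  Less exemption $88,000 → base $87,900
  $87,900 × 19% = $16,701

$19,972 > $16,701, so the standard income tax governs.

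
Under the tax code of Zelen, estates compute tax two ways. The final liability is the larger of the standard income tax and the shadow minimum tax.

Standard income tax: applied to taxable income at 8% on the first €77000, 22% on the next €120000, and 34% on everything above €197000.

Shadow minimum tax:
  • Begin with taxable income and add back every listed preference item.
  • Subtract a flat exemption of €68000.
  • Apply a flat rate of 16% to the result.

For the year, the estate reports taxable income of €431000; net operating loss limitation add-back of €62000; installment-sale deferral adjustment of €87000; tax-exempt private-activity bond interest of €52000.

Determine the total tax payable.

Shadow minimum tax:
  Adjusted income: €431000 + €62000 + €87000 + €52000 = €632000
  Less exemption €68000 → base €564000
  €564000 × 16% = €90240

Standard income tax:
  €77000 × 8% = €6160
  €120000 × 22% = €26400
  €234000 × 34% = €79560
  → €112120

€112120 > €90240, so the standard income tax governs.

€112120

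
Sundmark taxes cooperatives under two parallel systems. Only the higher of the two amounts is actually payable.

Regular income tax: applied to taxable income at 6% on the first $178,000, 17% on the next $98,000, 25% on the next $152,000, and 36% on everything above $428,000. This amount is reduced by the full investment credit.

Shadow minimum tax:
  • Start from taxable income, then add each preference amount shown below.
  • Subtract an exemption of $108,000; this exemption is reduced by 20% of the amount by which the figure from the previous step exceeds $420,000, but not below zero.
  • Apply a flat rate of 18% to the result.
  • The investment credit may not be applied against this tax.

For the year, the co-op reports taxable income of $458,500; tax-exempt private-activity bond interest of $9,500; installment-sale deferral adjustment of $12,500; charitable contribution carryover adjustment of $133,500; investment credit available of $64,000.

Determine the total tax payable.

Shadow minimum tax:
  Adjusted income: $458,500 + $9,500 + $12,500 + $133,500 = $614,000
  Exemption: $108,000 − 20% × ($614,000 − $420,000) = $108,000 − $38,800 = $69,200
  Base: $614,000 − $69,200 = $544,800
  $544,800 × 18% = $98,064

Regular income tax:
  $178,000 × 6% = $10,680
  $98,000 × 17% = $16,660
  $152,000 × 25% = $38,000
  $30,500 × 36% = $10,980
  → $76,320
  Less investment credit $64,000 → $12,320

$98,064 > $12,320, so the shadow minimum tax is the binding amount.

$98,064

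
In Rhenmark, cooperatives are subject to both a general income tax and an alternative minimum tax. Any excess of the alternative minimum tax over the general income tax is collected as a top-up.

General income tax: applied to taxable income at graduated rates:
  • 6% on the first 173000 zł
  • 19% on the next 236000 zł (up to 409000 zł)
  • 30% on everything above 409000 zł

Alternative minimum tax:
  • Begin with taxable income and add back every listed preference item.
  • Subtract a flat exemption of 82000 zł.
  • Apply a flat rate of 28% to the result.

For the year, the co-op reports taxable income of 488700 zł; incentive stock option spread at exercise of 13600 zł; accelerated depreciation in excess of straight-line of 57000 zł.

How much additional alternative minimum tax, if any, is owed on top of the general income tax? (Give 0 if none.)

General income tax:
  173000 zł × 6% = 10380 zł
  236000 zł × 19% = 44840 zł
  79700 zł × 30% = 23910 zł
  → 79130 zł

Alternative minimum tax:
  Adjusted income: 488700 zł + 13600 zł + 57000 zł = 559300 zł
  Less exemption 82000 zł → base 477300 zł
  477300 zł × 28% = 133644 zł

Excess of alternative minimum tax over general income tax: 133644 zł − 79130 zł = 54514 zł.

54514 zł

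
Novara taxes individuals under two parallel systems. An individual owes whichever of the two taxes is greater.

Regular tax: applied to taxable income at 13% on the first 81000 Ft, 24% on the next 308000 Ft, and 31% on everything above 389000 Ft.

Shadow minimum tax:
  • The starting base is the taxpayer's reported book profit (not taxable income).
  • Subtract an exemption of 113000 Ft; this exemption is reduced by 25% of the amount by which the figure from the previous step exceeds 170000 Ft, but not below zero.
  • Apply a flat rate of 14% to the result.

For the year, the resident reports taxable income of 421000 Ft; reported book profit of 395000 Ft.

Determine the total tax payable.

Regular tax:
  81000 Ft × 13% = 10530 Ft
  308000 Ft × 24% = 73920 Ft
  32000 Ft × 31% = 9920 Ft
  → 94370 Ft

Shadow minimum tax:
  Base (reported book profit): 395000 Ft
  Exemption: 113000 Ft − 25% × (395000 Ft − 170000 Ft) = 113000 Ft − 56250 Ft = 56750 Ft
  Base: 395000 Ft − 56750 Ft = 338250 Ft
  338250 Ft × 14% = 47355 Ft

94370 Ft > 47355 Ft, so the regular tax governs.

94370 Ft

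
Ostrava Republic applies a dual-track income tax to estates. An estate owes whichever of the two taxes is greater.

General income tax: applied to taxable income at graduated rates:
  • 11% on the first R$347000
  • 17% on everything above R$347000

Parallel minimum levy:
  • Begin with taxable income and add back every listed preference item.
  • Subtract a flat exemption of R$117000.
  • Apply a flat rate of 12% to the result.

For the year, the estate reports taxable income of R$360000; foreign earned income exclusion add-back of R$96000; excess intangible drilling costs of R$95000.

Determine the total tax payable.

R$52080

Parallel minimum levy:
  Adjusted income: R$360000 + R$96000 + R$95000 = R$551000
  Less exemption R$117000 → base R$434000
  R$434000 × 12% = R$52080

General income tax:
  R$347000 × 11% = R$38170
  R$13000 × 17% = R$2210
  → R$40380

R$52080 > R$40380, so the parallel minimum levy is the binding amount.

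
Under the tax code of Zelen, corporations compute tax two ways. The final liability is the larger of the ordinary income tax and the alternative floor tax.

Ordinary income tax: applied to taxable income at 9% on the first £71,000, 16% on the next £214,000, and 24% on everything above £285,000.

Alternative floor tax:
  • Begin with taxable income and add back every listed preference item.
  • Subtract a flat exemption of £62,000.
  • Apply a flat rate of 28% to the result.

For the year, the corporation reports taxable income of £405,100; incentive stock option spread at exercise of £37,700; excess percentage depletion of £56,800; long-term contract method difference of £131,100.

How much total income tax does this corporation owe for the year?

Ordinary income tax:
  £71,000 × 9% = £6,390
  £214,000 × 16% = £34,240
  £120,100 × 24% = £28,824
  → £69,454

Alternative floor tax:
  Adjusted income: £405,100 + £37,700 + £56,800 + £131,100 = £630,700
  Less exemption £62,000 → base £568,700
  £568,700 × 28% = £159,236

£159,236 > £69,454, so the alternative floor tax is the binding amount.

£159,236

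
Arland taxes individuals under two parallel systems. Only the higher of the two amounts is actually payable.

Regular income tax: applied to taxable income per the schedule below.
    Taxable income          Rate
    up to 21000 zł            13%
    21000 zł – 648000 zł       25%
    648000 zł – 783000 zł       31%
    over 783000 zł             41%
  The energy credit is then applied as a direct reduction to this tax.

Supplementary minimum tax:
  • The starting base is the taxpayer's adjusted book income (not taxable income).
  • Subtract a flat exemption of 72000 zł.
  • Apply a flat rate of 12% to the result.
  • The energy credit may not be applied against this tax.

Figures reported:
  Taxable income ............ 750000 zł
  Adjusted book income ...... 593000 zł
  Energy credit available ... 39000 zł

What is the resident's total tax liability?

Regular income tax:
  21000 zł × 13% = 2730 zł
  627000 zł × 25% = 156750 zł
  102000 zł × 31% = 31620 zł
  → 191100 zł
  Less energy credit 39000 zł → 152100 zł

Supplementary minimum tax:
  Base (adjusted book income): 593000 zł
  Less exemption 72000 zł → base 521000 zł
  521000 zł × 12% = 62520 zł

152100 zł > 62520 zł, so the regular income tax governs.

152100 zł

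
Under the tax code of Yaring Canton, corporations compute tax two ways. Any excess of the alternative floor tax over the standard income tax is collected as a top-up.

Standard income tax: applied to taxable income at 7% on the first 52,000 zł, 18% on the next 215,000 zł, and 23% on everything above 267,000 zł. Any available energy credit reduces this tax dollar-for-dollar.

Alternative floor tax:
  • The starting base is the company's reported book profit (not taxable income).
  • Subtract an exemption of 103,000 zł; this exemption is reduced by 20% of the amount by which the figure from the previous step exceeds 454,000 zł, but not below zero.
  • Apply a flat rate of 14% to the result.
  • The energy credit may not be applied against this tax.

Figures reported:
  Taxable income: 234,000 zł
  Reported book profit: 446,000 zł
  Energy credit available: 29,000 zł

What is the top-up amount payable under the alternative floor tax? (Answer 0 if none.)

Standard income tax:
  52,000 zł × 7% = 3,640 zł
  182,000 zł × 18% = 32,760 zł
  → 36,400 zł
  Less energy credit 29,000 zł → 7,400 zł

Alternative floor tax:
  Base (reported book profit): 446,000 zł
  Exemption: 446,000 zł ≤ 454,000 zł, so full 103,000 zł applies
  Base: 446,000 zł − 103,000 zł = 343,000 zł
  343,000 zł × 14% = 48,020 zł

Excess of alternative floor tax over standard income tax: 48,020 zł − 7,400 zł = 40,620 zł.

40,620 zł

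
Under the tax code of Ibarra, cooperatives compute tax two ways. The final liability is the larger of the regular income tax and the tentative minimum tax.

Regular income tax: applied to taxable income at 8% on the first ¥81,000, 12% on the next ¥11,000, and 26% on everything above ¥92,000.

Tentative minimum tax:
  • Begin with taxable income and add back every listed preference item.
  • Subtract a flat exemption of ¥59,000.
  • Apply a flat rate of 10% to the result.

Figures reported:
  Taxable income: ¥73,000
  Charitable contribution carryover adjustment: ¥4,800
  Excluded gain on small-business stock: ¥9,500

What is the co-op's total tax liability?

¥5,840

Tentative minimum tax:
  Adjusted income: ¥73,000 + ¥4,800 + ¥9,500 = ¥87,300
  Less exemption ¥59,000 → base ¥28,300
  ¥28,300 × 10% = ¥2,830

Regular income tax:
  ¥73,000 × 8% = ¥5,840

¥5,840 > ¥2,830, so the regular income tax governs.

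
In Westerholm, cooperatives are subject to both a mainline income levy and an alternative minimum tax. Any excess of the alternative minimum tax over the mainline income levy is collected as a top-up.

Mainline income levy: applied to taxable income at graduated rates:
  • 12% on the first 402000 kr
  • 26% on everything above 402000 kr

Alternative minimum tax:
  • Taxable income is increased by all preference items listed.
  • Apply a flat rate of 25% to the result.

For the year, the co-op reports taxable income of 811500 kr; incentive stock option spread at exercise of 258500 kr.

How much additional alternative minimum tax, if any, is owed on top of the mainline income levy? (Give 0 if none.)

Alternative minimum tax:
  Adjusted income: 811500 kr + 258500 kr = 1070000 kr
  1070000 kr × 25% = 267500 kr

Mainline income levy:
  402000 kr × 12% = 48240 kr
  409500 kr × 26% = 106470 kr
  → 154710 kr

Excess of alternative minimum tax over mainline income levy: 267500 kr − 154710 kr = 112790 kr.

112790 kr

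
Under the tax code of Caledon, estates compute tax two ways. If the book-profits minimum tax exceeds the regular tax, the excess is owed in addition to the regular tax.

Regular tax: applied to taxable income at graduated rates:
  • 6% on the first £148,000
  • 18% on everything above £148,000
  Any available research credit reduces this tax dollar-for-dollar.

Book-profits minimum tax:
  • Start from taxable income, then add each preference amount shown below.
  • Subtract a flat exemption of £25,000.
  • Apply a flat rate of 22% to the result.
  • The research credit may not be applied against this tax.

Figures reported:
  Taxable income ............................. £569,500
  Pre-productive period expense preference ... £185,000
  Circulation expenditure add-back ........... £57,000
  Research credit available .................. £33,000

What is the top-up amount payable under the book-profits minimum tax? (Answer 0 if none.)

£121,280

Book-profits minimum tax:
  Adjusted income: £569,500 + £185,000 + £57,000 = £811,500
  Less exemption £25,000 → base £786,500
  £786,500 × 22% = £173,030

Regular tax:
  £148,000 × 6% = £8,880
  £421,500 × 18% = £75,870
  → £84,750
  Less research credit £33,000 → £51,750

Excess of book-profits minimum tax over regular tax: £173,030 − £51,750 = £121,280.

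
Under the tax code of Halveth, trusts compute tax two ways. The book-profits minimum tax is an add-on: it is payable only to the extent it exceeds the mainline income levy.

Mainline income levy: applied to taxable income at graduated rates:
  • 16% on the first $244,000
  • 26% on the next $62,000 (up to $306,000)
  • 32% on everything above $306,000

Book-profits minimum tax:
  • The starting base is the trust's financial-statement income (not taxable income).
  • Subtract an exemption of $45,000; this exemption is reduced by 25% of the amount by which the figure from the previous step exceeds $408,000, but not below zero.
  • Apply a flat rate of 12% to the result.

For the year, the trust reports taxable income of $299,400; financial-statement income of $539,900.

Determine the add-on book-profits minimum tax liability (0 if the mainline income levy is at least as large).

Mainline income levy:
  $244,000 × 16% = $39,040
  $55,400 × 26% = $14,404
  → $53,444

Book-profits minimum tax:
  Base (financial-statement income): $539,900
  Exemption: $45,000 − 25% × ($539,900 − $408,000) = $45,000 − $32,975 = $12,025
  Base: $539,900 − $12,025 = $527,875
  $527,875 × 12% = $63,345

Excess of book-profits minimum tax over mainline income levy: $63,345 − $53,444 = $9,901.

$9,901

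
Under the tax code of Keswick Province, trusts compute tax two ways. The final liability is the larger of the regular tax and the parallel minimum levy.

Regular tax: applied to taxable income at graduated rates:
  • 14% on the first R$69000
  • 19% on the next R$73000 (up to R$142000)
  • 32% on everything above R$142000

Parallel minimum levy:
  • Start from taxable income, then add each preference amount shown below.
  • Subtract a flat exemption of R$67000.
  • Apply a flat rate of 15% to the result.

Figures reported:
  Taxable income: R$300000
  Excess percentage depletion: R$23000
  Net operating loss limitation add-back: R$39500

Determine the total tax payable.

Regular tax:
  R$69000 × 14% = R$9660
  R$73000 × 19% = R$13870
  R$158000 × 32% = R$50560
  → R$74090

Parallel minimum levy:
  Adjusted income: R$300000 + R$23000 + R$39500 = R$362500
  Less exemption R$67000 → base R$295500
  R$295500 × 15% = R$44325

R$74090 > R$44325, so the regular tax governs.

R$74090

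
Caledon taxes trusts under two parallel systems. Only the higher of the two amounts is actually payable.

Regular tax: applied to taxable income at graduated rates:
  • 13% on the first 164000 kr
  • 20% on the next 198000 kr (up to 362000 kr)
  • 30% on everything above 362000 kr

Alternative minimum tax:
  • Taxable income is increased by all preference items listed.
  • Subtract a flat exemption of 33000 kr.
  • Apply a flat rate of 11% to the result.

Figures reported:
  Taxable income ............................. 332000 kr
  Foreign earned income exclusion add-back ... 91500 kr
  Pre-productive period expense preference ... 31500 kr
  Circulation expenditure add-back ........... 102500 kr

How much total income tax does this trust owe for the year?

Regular tax:
  164000 kr × 13% = 21320 kr
  168000 kr × 20% = 33600 kr
  → 54920 kr

Alternative minimum tax:
  Adjusted income: 332000 kr + 91500 kr + 31500 kr + 102500 kr = 557500 kr
  Less exemption 33000 kr → base 524500 kr
  524500 kr × 11% = 57695 kr

57695 kr > 54920 kr, so the alternative minimum tax is the binding amount.

57695 kr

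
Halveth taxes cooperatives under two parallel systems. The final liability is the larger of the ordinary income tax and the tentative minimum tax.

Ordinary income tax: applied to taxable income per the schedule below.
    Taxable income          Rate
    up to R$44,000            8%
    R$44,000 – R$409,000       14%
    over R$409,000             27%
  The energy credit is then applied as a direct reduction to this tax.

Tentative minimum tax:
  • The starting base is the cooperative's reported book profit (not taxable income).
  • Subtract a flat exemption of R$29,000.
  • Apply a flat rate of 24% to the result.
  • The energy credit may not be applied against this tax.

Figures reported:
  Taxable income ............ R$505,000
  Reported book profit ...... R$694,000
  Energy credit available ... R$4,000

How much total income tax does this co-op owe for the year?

R$159,600

Ordinary income tax:
  R$44,000 × 8% = R$3,520
  R$365,000 × 14% = R$51,100
  R$96,000 × 27% = R$25,920
  → R$80,540
  Less energy credit R$4,000 → R$76,540

Tentative minimum tax:
  Base (reported book profit): R$694,000
  Less exemption R$29,000 → base R$665,000
  R$665,000 × 24% = R$159,600

R$159,600 > R$76,540, so the tentative minimum tax is the binding amount.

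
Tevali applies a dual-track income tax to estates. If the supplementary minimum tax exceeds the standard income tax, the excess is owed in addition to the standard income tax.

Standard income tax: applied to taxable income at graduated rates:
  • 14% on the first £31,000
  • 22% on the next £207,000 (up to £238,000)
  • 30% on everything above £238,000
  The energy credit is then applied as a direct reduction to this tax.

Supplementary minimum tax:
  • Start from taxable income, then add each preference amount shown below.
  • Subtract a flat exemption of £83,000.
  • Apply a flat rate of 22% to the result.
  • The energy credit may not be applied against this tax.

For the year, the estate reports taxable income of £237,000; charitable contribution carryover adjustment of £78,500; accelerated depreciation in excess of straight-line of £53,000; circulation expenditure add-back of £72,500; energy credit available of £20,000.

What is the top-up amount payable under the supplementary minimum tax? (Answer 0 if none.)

Standard income tax:
  £31,000 × 14% = £4,340
  £206,000 × 22% = £45,320
  → £49,660
  Less energy credit £20,000 → £29,660

Supplementary minimum tax:
  Adjusted income: £237,000 + £78,500 + £53,000 + £72,500 = £441,000
  Less exemption £83,000 → base £358,000
  £358,000 × 22% = £78,760

Excess of supplementary minimum tax over standard income tax: £78,760 − £29,660 = £49,100.

£49,100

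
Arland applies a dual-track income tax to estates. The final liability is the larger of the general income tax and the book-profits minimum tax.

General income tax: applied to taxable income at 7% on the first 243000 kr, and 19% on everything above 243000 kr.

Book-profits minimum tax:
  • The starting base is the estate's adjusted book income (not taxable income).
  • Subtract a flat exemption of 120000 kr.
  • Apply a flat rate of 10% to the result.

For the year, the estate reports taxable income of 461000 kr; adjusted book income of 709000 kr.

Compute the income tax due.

58900 kr

General income tax:
  243000 kr × 7% = 17010 kr
  218000 kr × 19% = 41420 kr
  → 58430 kr

Book-profits minimum tax:
  Base (adjusted book income): 709000 kr
  Less exemption 120000 kr → base 589000 kr
  589000 kr × 10% = 58900 kr

58900 kr > 58430 kr, so the book-profits minimum tax is the binding amount.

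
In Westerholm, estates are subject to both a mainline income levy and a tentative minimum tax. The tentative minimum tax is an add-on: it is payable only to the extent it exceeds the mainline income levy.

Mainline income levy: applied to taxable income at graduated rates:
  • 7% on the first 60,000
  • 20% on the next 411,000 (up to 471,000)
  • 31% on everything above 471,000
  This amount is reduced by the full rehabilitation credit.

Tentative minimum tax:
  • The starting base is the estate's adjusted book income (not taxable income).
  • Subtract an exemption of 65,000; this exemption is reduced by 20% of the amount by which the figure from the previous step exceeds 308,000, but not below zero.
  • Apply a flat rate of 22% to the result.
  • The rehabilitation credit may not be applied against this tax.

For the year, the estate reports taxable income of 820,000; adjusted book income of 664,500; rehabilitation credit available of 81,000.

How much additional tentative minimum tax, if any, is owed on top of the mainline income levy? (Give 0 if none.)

Tentative minimum tax:
  Base (adjusted book income): 664,500
  Exemption: 20% × (664,500 − 308,000) = 71,300 ≥ 65,000, so the exemption is fully phased out
  Base: 664,500 − 0 = 664,500
  664,500 × 22% = 146,190

Mainline income levy:
  60,000 × 7% = 4,200
  411,000 × 20% = 82,200
  349,000 × 31% = 108,190
  → 194,590
  Less rehabilitation credit 81,000 → 113,590

Excess of tentative minimum tax over mainline income levy: 146,190 − 113,590 = 32,600.

32,600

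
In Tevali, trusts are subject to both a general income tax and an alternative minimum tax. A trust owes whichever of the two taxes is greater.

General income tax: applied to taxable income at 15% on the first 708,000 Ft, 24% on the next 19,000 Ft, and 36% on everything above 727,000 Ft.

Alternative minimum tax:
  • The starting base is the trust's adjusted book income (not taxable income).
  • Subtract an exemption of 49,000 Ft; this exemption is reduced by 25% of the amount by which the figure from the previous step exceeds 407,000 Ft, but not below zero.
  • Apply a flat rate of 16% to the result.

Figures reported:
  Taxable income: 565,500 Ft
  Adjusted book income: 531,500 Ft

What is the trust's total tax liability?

84,825 Ft

Alternative minimum tax:
  Base (adjusted book income): 531,500 Ft
  Exemption: 49,000 Ft − 25% × (531,500 Ft − 407,000 Ft) = 49,000 Ft − 31,125 Ft = 17,875 Ft
  Base: 531,500 Ft − 17,875 Ft = 513,625 Ft
  513,625 Ft × 16% = 82,180 Ft

General income tax:
  565,500 Ft × 15% = 84,825 Ft

84,825 Ft > 82,180 Ft, so the general income tax governs.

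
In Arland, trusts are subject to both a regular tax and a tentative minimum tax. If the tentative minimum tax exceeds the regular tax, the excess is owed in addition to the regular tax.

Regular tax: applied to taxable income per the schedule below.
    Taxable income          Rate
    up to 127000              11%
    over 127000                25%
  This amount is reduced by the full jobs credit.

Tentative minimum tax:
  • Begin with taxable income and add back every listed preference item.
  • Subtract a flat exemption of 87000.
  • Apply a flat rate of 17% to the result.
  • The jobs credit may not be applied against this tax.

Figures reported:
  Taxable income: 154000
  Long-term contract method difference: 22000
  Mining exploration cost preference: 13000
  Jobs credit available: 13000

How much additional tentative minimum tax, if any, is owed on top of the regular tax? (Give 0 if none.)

Tentative minimum tax:
  Adjusted income: 154000 + 22000 + 13000 = 189000
  Less exemption 87000 → base 102000
  102000 × 17% = 17340

Regular tax:
  127000 × 11% = 13970
  27000 × 25% = 6750
  → 20720
  Less jobs credit 13000 → 7720

Excess of tentative minimum tax over regular tax: 17340 − 7720 = 9620.

9620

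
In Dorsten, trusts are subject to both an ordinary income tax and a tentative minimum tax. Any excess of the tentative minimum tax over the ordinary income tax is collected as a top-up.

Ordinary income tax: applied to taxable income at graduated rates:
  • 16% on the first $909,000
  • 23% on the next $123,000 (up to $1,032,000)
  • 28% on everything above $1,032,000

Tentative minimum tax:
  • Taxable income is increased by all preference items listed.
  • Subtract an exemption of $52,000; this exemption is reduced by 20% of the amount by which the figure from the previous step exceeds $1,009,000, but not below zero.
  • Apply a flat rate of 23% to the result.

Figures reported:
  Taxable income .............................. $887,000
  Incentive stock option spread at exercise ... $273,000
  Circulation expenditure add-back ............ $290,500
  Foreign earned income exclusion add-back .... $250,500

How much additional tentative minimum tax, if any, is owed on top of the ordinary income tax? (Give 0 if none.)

Tentative minimum tax:
  Adjusted income: $887,000 + $273,000 + $290,500 + $250,500 = $1,701,000
  Exemption: 20% × ($1,701,000 − $1,009,000) = $138,400 ≥ $52,000, so the exemption is fully phased out
  Base: $1,701,000 − $0 = $1,701,000
  $1,701,000 × 23% = $391,230

Ordinary income tax:
  $887,000 × 16% = $141,920

Excess of tentative minimum tax over ordinary income tax: $391,230 − $141,920 = $249,310.

$249,310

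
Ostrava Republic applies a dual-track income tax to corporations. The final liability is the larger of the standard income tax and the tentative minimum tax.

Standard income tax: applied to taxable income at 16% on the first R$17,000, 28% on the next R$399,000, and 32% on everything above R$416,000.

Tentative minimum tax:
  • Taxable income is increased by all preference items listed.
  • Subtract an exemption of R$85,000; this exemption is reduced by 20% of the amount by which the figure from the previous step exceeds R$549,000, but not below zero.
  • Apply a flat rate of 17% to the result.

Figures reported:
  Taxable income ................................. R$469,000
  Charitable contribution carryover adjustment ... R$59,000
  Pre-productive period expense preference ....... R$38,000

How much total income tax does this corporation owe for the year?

Standard income tax:
  R$17,000 × 16% = R$2,720
  R$399,000 × 28% = R$111,720
  R$53,000 × 32% = R$16,960
  → R$131,400

Tentative minimum tax:
  Adjusted income: R$469,000 + R$59,000 + R$38,000 = R$566,000
  Exemption: R$85,000 − 20% × (R$566,000 − R$549,000) = R$85,000 − R$3,400 = R$81,600
  Base: R$566,000 − R$81,600 = R$484,400
  R$484,400 × 17% = R$82,348

R$131,400 > R$82,348, so the standard income tax governs.

R$131,400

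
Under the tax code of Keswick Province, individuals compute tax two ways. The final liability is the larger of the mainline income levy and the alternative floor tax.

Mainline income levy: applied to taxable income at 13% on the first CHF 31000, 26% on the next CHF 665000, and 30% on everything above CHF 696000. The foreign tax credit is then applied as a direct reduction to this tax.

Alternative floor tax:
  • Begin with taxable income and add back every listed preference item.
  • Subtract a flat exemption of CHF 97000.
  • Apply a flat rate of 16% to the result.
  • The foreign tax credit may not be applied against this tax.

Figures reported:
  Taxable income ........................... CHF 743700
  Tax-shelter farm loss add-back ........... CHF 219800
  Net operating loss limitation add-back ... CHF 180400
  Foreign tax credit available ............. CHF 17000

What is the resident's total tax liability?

CHF 174240

Mainline income levy:
  CHF 31000 × 13% = CHF 4030
  CHF 665000 × 26% = CHF 172900
  CHF 47700 × 30% = CHF 14310
  → CHF 191240
  Less foreign tax credit CHF 17000 → CHF 174240

Alternative floor tax:
  Adjusted income: CHF 743700 + CHF 219800 + CHF 180400 = CHF 1143900
  Less exemption CHF 97000 → base CHF 1046900
  CHF 1046900 × 16% = CHF 167504

CHF 174240 > CHF 167504, so the mainline income levy governs.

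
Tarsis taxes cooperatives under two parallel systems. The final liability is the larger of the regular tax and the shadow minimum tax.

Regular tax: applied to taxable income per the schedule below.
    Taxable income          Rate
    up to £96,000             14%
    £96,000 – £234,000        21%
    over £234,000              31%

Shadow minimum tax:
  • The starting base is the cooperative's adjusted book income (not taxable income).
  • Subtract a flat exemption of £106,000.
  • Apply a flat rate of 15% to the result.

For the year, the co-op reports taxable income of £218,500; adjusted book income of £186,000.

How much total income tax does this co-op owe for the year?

Regular tax:
  £96,000 × 14% = £13,440
  £122,500 × 21% = £25,725
  → £39,165

Shadow minimum tax:
  Base (adjusted book income): £186,000
  Less exemption £106,000 → base £80,000
  £80,000 × 15% = £12,000

£39,165 > £12,000, so the regular tax governs.

£39,165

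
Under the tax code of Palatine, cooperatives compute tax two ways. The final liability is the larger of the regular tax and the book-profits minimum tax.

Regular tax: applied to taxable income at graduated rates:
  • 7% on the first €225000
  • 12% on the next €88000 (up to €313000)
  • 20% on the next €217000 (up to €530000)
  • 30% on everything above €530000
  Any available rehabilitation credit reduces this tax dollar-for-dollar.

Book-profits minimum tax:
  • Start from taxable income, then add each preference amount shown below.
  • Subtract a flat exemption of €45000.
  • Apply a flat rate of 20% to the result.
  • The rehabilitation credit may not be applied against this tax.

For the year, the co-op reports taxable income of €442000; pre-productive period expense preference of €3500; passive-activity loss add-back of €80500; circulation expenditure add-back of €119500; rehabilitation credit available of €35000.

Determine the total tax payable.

€120100

Book-profits minimum tax:
  Adjusted income: €442000 + €3500 + €80500 + €119500 = €645500
  Less exemption €45000 → base €600500
  €600500 × 20% = €120100

Regular tax:
  €225000 × 7% = €15750
  €88000 × 12% = €10560
  €129000 × 20% = €25800
  → €52110
  Less rehabilitation credit €35000 → €17110

€120100 > €17110, so the book-profits minimum tax is the binding amount.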